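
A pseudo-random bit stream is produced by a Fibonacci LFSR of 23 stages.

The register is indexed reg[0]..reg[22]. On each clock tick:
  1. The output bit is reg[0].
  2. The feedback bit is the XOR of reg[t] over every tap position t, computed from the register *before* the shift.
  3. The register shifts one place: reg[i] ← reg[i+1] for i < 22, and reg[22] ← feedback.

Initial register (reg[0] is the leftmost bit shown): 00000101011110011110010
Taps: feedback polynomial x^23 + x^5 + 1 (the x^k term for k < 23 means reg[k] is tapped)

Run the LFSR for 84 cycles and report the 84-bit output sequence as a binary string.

000001010111100111100101010101001000101010011111100010111011001011011101111110111101

tick  register→output (feedback)
  0  00000101011110011110010→0 (1)
  1  00001010111100111100101→0 (0)
  2  00010101111001111001010→0 (1)
  3  00101011110011110010101→0 (0)
  4  01010111100111100101010→0 (1)
  5  10101111001111001010101→1 (0)
  6  01011110011110010101010→0 (1)
  7  10111100111100101010101→1 (0)
  8  01111001111001010101010→0 (0)
  9  11110011110010101010100→1 (1)
 10  11100111100101010101001→1 (0)
 11  11001111001010101010010→1 (0)
 12  10011110010101010100100→1 (0)
 13  00111100101010101001000→0 (1)
 14  01111001010101010010001→0 (0)
 15  11110010101010100100010→1 (1)
 16  11100101010101001000101→1 (0)
 17  11001010101010010001010→1 (1)
 18  10010101010100100010101→1 (0)
 19  00101010101001000101010→0 (0)
 20  01010101010010001010100→0 (1)
 21  10101010100100010101001→1 (1)
 22  01010101001000101010011→0 (1)
 23  10101010010001010100111→1 (1)
 24  01010100100010101001111→0 (1)
 25  10101001000101010011111→1 (1)
 26  01010010001010100111111→0 (0)
 27  10100100010101001111110→1 (0)
 28  01001000101010011111100→0 (0)
 29  10010001010100111111000→1 (1)
 30  00100010101001111110001→0 (0)
 31  01000101010011111100010→0 (1)
 32  10001010100111111000101→1 (1)
 33  00010101001111110001011→0 (1)
 34  00101010011111100010111→0 (0)
 35  01010100111111000101110→0 (1)
 36  10101001111110001011101→1 (1)
 37  01010011111100010111011→0 (0)
 38  10100111111000101110110→1 (0)
 39  01001111110001011101100→0 (1)
 40  10011111100010111011001→1 (0)
 41  00111111000101110110010→0 (1)
 42  01111110001011101100101→0 (1)
 43  11111100010111011001011→1 (0)
 44  11111000101110110010110→1 (1)
 45  11110001011101100101101→1 (1)
 46  11100010111011001011011→1 (1)
 47  11000101110110010110111→1 (0)
 48  10001011101100101101110→1 (1)
 49  00010111011001011011101→0 (1)
 50  00101110110010110111011→0 (1)
 51  01011101100101101110111→0 (1)
 52  10111011001011011101111→1 (1)
 53  01110110010110111011111→0 (1)
 54  11101100101101110111111→1 (0)
 55  11011001011011101111110→1 (1)
 56  10110010110111011111101→1 (1)
 57  01100101101110111111011→0 (1)
 58  11001011011101111110111→1 (1)
 59  10010110111011111101111→1 (0)
 60  00101101110111111011110→0 (1)
 61  01011011101111110111101→0 (0)
 62  10110111011111101111010→1 (0)
 63  01101110111111011110100→0 (1)
 64  11011101111110111101001→1 (0)
 65  10111011111101111010010→1 (1)
 66  01110111111011110100101→0 (1)
 67  11101111110111101001011→1 (0)
 68  11011111101111010010110→1 (0)
 69  10111111011110100101100→1 (0)
 70  01111110111101001011000→0 (1)
 71  11111101111010010110001→1 (0)
 72  11111011110100101100010→1 (1)
 73  11110111101001011000101→1 (0)
 74  11101111010010110001010→1 (0)
 75  11011110100101100010100→1 (0)
 76  10111101001011000101000→1 (0)
 77  01111010010110001010000→0 (0)
 78  11110100101100010100000→1 (0)
 79  11101001011000101000000→1 (1)
 80  11010010110001010000001→1 (1)
 81  10100101100010100000011→1 (0)
 82  01001011000101000000110→0 (0)
 83  10010110001010000001100→1 (0)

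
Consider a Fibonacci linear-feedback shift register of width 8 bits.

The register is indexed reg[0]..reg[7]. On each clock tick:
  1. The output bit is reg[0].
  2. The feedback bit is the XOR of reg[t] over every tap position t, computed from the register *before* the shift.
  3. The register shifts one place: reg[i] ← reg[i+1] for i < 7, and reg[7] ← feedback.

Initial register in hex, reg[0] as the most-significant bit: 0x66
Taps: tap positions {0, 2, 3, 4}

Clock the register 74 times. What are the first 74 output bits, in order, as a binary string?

01100110101000110000011101010101111100101000010011111111000010111100011010

tick  register→output (feedback)
  0  01100110→0 (1)
  1  11001101→1 (0)
  2  10011010→1 (1)
  3  00110101→0 (0)
  4  01101010→0 (0)
  5  11010100→1 (0)
  6  10101000→1 (1)
  7  01010001→0 (1)
  8  10100011→1 (0)
  9  01000110→0 (0)
 10  10001100→1 (0)
 11  00011000→0 (0)
 12  00110000→0 (0)
 13  01100000→0 (1)
 14  11000001→1 (1)
 15  10000011→1 (1)
 16  00000111→0 (0)
 17  00001110→0 (1)
 18  00011101→0 (0)
 19  00111010→0 (1)
 20  01110101→0 (0)
 21  11101010→1 (1)
 22  11010101→1 (0)
 23  10101010→1 (1)
 24  01010101→0 (1)
 25  10101011→1 (1)
 26  01010111→0 (1)
 27  10101111→1 (1)
 28  01011111→0 (0)
 29  10111110→1 (0)
 30  01111100→0 (1)
 31  11111001→1 (0)
 32  11110010→1 (1)
 33  11100101→1 (0)
 34  11001010→1 (0)
 35  10010100→1 (0)
 36  00101000→0 (0)
 37  01010000→0 (1)
 38  10100001→1 (0)
 39  01000010→0 (0)
 40  10000100→1 (1)
 41  00001001→0 (1)
 42  00010011→0 (1)
 43  00100111→0 (1)
 44  01001111→0 (1)
 45  10011111→1 (1)
 46  00111111→0 (1)
 47  01111111→0 (1)
 48  11111111→1 (0)
 49  11111110→1 (0)
 50  11111100→1 (0)
 51  11111000→1 (0)
 52  11110000→1 (1)
 53  11100001→1 (0)
 54  11000010→1 (1)
 55  10000101→1 (1)
 56  00001011→0 (1)
 57  00010111→0 (1)
 58  00101111→0 (0)
 59  01011110→0 (0)
 60  10111100→1 (0)
 61  01111000→0 (1)
 62  11110001→1 (1)
 63  11100011→1 (0)
 64  11000110→1 (1)
 65  10001101→1 (0)
 66  00011010→0 (0)
 67  00110100→0 (0)
 68  01101000→0 (0)
 69  11010000→1 (0)
 70  10100000→1 (0)
 71  01000000→0 (0)
 72  10000000→1 (1)
 73  00000001→0 (0)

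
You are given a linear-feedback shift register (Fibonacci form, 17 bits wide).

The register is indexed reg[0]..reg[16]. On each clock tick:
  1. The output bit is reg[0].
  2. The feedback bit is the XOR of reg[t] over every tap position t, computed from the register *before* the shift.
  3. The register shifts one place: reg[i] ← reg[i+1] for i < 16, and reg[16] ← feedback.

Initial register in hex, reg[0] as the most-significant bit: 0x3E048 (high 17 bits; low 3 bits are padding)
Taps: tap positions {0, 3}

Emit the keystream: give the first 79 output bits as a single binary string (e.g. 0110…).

0011111000000100111001110001000111101111110011110100100011011010100001110000011

k : reg_k → out_k, fb_k
0: 00111110000001001 → 0, fb=1
1: 01111100000010011 → 0, fb=1
2: 11111000000100111 → 1, fb=0
3: 11110000001001110 → 1, fb=0
4: 11100000010011100 → 1, fb=1
5: 11000000100111001 → 1, fb=1
6: 10000001001110011 → 1, fb=1
7: 00000010011100111 → 0, fb=0
8: 00000100111001110 → 0, fb=0
9: 00001001110011100 → 0, fb=0
10: 00010011100111000 → 0, fb=1
11: 00100111001110001 → 0, fb=0
12: 01001110011100010 → 0, fb=0
13: 10011100111000100 → 1, fb=0
14: 00111001110001000 → 0, fb=1
15: 01110011100010001 → 0, fb=1
16: 11100111000100011 → 1, fb=1
17: 11001110001000111 → 1, fb=1
18: 10011100010001111 → 1, fb=0
19: 00111000100011110 → 0, fb=1
20: 01110001000111101 → 0, fb=1
21: 11100010001111011 → 1, fb=1
22: 11000100011110111 → 1, fb=1
23: 10001000111101111 → 1, fb=1
24: 00010001111011111 → 0, fb=1
25: 00100011110111111 → 0, fb=0
26: 01000111101111110 → 0, fb=0
27: 10001111011111100 → 1, fb=1
28: 00011110111111001 → 0, fb=1
29: 00111101111110011 → 0, fb=1
30: 01111011111100111 → 0, fb=1
31: 11110111111001111 → 1, fb=0
32: 11101111110011110 → 1, fb=1
33: 11011111100111101 → 1, fb=0
34: 10111111001111010 → 1, fb=0
35: 01111110011110100 → 0, fb=1
36: 11111100111101001 → 1, fb=0
37: 11111001111010010 → 1, fb=0
38: 11110011110100100 → 1, fb=0
39: 11100111101001000 → 1, fb=1
40: 11001111010010001 → 1, fb=1
41: 10011110100100011 → 1, fb=0
42: 00111101001000110 → 0, fb=1
43: 01111010010001101 → 0, fb=1
44: 11110100100011011 → 1, fb=0
45: 11101001000110110 → 1, fb=1
46: 11010010001101101 → 1, fb=0
47: 10100100011011010 → 1, fb=1
48: 01001000110110101 → 0, fb=0
49: 10010001101101010 → 1, fb=0
50: 00100011011010100 → 0, fb=0
51: 01000110110101000 → 0, fb=0
52: 10001101101010000 → 1, fb=1
53: 00011011010100001 → 0, fb=1
54: 00110110101000011 → 0, fb=1
55: 01101101010000111 → 0, fb=0
56: 11011010100001110 → 1, fb=0
57: 10110101000011100 → 1, fb=0
58: 01101010000111000 → 0, fb=0
59: 11010100001110000 → 1, fb=0
60: 10101000011100000 → 1, fb=1
61: 01010000111000001 → 0, fb=1
62: 10100001110000011 → 1, fb=1
63: 01000011100000111 → 0, fb=0
64: 10000111000001110 → 1, fb=1
65: 00001110000011101 → 0, fb=0
66: 00011100000111010 → 0, fb=1
67: 00111000001110101 → 0, fb=1
68: 01110000011101011 → 0, fb=1
69: 11100000111010111 → 1, fb=1
70: 11000001110101111 → 1, fb=1
71: 10000011101011111 → 1, fb=1
72: 00000111010111111 → 0, fb=0
73: 00001110101111110 → 0, fb=0
74: 00011101011111100 → 0, fb=1
75: 00111010111111001 → 0, fb=1
76: 01110101111110011 → 0, fb=1
77: 11101011111100111 → 1, fb=1
78: 11010111111001111 → 1, fb=0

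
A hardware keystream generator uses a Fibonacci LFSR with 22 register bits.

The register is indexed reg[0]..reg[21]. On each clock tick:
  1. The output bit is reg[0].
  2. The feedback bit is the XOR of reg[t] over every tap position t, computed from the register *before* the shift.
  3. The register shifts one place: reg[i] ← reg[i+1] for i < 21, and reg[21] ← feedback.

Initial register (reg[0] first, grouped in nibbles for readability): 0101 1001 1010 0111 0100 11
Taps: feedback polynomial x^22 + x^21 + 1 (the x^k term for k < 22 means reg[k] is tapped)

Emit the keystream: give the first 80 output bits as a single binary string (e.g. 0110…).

01011001101001110100111001000100111010011101000111100010110001011000010100001101

tick  register→output (feedback)
  0  0101100110100111010011→0 (1)
  1  1011001101001110100111→1 (0)
  2  0110011010011101001110→0 (0)
  3  1100110100111010011100→1 (1)
  4  1001101001110100111001→1 (0)
  5  0011010011101001110010→0 (0)
  6  0110100111010011100100→0 (0)
  7  1101001110100111001000→1 (1)
  8  1010011101001110010001→1 (0)
  9  0100111010011100100010→0 (0)
 10  1001110100111001000100→1 (1)
 11  0011101001110010001001→0 (1)
 12  0111010011100100010011→0 (1)
 13  1110100111001000100111→1 (0)
 14  1101001110010001001110→1 (1)
 15  1010011100100010011101→1 (0)
 16  0100111001000100111010→0 (0)
 17  1001110010001001110100→1 (1)
 18  0011100100010011101001→0 (1)
 19  0111001000100111010011→0 (1)
 20  1110010001001110100111→1 (0)
 21  1100100010011101001110→1 (1)
 22  1001000100111010011101→1 (0)
 23  0010001001110100111010→0 (0)
 24  0100010011101001110100→0 (0)
 25  1000100111010011101000→1 (1)
 26  0001001110100111010001→0 (1)
 27  0010011101001110100011→0 (1)
 28  0100111010011101000111→0 (1)
 29  1001110100111010001111→1 (0)
 30  0011101001110100011110→0 (0)
 31  0111010011101000111100→0 (0)
 32  1110100111010001111000→1 (1)
 33  1101001110100011110001→1 (0)
 34  1010011101000111100010→1 (1)
 35  0100111010001111000101→0 (1)
 36  1001110100011110001011→1 (0)
 37  0011101000111100010110→0 (0)
 38  0111010001111000101100→0 (0)
 39  1110100011110001011000→1 (1)
 40  1101000111100010110001→1 (0)
 41  1010001111000101100010→1 (1)
 42  0100011110001011000101→0 (1)
 43  1000111100010110001011→1 (0)
 44  0001111000101100010110→0 (0)
 45  0011110001011000101100→0 (0)
 46  0111100010110001011000→0 (0)
 47  1111000101100010110000→1 (1)
 48  1110001011000101100001→1 (0)
 49  1100010110001011000010→1 (1)
 50  1000101100010110000101→1 (0)
 51  0001011000101100001010→0 (0)
 52  0010110001011000010100→0 (0)
 53  0101100010110000101000→0 (0)
 54  1011000101100001010000→1 (1)
 55  0110001011000010100001→0 (1)
 56  1100010110000101000011→1 (0)
 57  1000101100001010000110→1 (1)
 58  0001011000010100001101→0 (1)
 59  0010110000101000011011→0 (1)
 60  0101100001010000110111→0 (1)
 61  1011000010100001101111→1 (0)
 62  0110000101000011011110→0 (0)
 63  1100001010000110111100→1 (1)
 64  1000010100001101111001→1 (0)
 65  0000101000011011110010→0 (0)
 66  0001010000110111100100→0 (0)
 67  0010100001101111001000→0 (0)
 68  0101000011011110010000→0 (0)
 69  1010000110111100100000→1 (1)
 70  0100001101111001000001→0 (1)
 71  1000011011110010000011→1 (0)
 72  0000110111100100000110→0 (0)
 73  0001101111001000001100→0 (0)
 74  0011011110010000011000→0 (0)
 75  0110111100100000110000→0 (0)
 76  1101111001000001100000→1 (1)
 77  1011110010000011000001→1 (0)
 78  0111100100000110000010→0 (0)
 79  1111001000001100000100→1 (1)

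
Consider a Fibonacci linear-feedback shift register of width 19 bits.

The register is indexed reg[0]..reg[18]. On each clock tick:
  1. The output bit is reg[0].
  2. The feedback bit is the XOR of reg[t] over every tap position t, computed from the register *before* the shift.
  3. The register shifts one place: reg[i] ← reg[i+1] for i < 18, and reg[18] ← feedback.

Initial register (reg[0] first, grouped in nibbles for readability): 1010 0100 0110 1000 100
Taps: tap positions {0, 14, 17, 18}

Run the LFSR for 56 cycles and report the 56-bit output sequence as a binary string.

step | reg (before) | out | fb
   0 | 1010010001101000100 | 1 | 1
   1 | 0100100011010001001 | 0 | 1
   2 | 1001000110100010011 | 1 | 0
   3 | 0010001101000100110 | 0 | 1
   4 | 0100011010001001101 | 0 | 1
   5 | 1000110100010011011 | 1 | 0
   6 | 0001101000100110110 | 0 | 0
   7 | 0011010001001101100 | 0 | 0
   8 | 0110100010011011000 | 0 | 1
   9 | 1101000100110110001 | 1 | 1
  10 | 1010001001101100011 | 1 | 1
  11 | 0100010011011000111 | 0 | 0
  12 | 1000100110110001110 | 1 | 0
  13 | 0001001101100011100 | 0 | 1
  14 | 0010011011000111001 | 0 | 0
  15 | 0100110110001110010 | 0 | 0
  16 | 1001101100011100100 | 1 | 1
  17 | 0011011000111001001 | 0 | 1
  18 | 0110110001110010011 | 0 | 1
  19 | 1101100011100100111 | 1 | 1
  20 | 1011000111001001111 | 1 | 1
  21 | 0110001110010011111 | 0 | 1
  22 | 1100011100100111111 | 1 | 0
  23 | 1000111001001111110 | 1 | 1
  24 | 0001110010011111101 | 0 | 0
  25 | 0011100100111111010 | 0 | 0
  26 | 0111001001111110100 | 0 | 1
  27 | 1110010011111101001 | 1 | 0
  28 | 1100100111111010010 | 1 | 1
  29 | 1001001111110100101 | 1 | 0
  30 | 0010011111101001010 | 0 | 1
  31 | 0100111111010010101 | 0 | 0
  32 | 1001111110100101010 | 1 | 0
  33 | 0011111101001010100 | 0 | 1
  34 | 0111111010010101001 | 0 | 1
  35 | 1111110100101010011 | 1 | 0
  36 | 1111101001010100110 | 1 | 0
  37 | 1111010010101001100 | 1 | 1
  38 | 1110100101010011001 | 1 | 1
  39 | 1101001010100110011 | 1 | 0
  40 | 1010010101001100110 | 1 | 0
  41 | 0100101010011001100 | 0 | 0
  42 | 1001010100110011000 | 1 | 0
  43 | 0010101001100110000 | 0 | 1
  44 | 0101010011001100001 | 0 | 1
  45 | 1010100110011000011 | 1 | 1
  46 | 0101001100110000111 | 0 | 0
  47 | 1010011001100001110 | 1 | 0
  48 | 0100110011000011100 | 0 | 1
  49 | 1001100110000111001 | 1 | 1
  50 | 0011001100001110011 | 0 | 1
  51 | 0110011000011100111 | 0 | 0
  52 | 1100110000111001110 | 1 | 0
  53 | 1001100001110011100 | 1 | 0
  54 | 0011000011100111000 | 0 | 1
  55 | 0110000111001110001 | 0 | 0

10100100011010001001101100011100100111111010010101001100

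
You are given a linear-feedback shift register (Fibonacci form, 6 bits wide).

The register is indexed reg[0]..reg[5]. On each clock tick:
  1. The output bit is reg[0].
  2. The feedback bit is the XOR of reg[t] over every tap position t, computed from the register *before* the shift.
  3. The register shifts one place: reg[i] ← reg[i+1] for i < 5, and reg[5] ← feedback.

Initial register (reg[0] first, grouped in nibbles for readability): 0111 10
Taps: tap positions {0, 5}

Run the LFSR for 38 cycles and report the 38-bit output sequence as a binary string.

step | reg (before) | out | fb
   0 | 011110 | 0 | 0
   1 | 111100 | 1 | 1
   2 | 111001 | 1 | 0
   3 | 110010 | 1 | 1
   4 | 100101 | 1 | 0
   5 | 001010 | 0 | 0
   6 | 010100 | 0 | 0
   7 | 101000 | 1 | 1
   8 | 010001 | 0 | 1
   9 | 100011 | 1 | 0
  10 | 000110 | 0 | 0
  11 | 001100 | 0 | 0
  12 | 011000 | 0 | 0
  13 | 110000 | 1 | 1
  14 | 100001 | 1 | 0
  15 | 000010 | 0 | 0
  16 | 000100 | 0 | 0
  17 | 001000 | 0 | 0
  18 | 010000 | 0 | 0
  19 | 100000 | 1 | 1
  20 | 000001 | 0 | 1
  21 | 000011 | 0 | 1
  22 | 000111 | 0 | 1
  23 | 001111 | 0 | 1
  24 | 011111 | 0 | 1
  25 | 111111 | 1 | 0
  26 | 111110 | 1 | 1
  27 | 111101 | 1 | 0
  28 | 111010 | 1 | 1
  29 | 110101 | 1 | 0
  30 | 101010 | 1 | 1
  31 | 010101 | 0 | 1
  32 | 101011 | 1 | 0
  33 | 010110 | 0 | 0
  34 | 101100 | 1 | 1
  35 | 011001 | 0 | 1
  36 | 110011 | 1 | 0
  37 | 100110 | 1 | 1

01111001010001100001000001111110101011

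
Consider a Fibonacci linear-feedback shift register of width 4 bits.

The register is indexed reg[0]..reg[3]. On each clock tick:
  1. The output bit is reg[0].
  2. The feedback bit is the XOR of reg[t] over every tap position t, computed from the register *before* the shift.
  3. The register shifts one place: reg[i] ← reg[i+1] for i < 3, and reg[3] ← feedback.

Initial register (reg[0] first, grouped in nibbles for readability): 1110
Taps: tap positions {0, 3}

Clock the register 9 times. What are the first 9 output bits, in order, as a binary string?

111010110

k : reg_k → out_k, fb_k
0: 1110 → 1, fb=1
1: 1101 → 1, fb=0
2: 1010 → 1, fb=1
3: 0101 → 0, fb=1
4: 1011 → 1, fb=0
5: 0110 → 0, fb=0
6: 1100 → 1, fb=1
7: 1001 → 1, fb=0
8: 0010 → 0, fb=0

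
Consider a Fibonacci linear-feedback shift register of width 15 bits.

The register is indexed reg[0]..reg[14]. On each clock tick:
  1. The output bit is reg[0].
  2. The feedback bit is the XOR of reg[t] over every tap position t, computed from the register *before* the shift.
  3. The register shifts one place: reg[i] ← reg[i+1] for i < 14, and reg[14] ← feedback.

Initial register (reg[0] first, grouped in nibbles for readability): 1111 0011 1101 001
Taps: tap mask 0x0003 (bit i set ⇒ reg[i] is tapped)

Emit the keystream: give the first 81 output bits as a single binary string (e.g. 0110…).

tick  register→output (feedback)
  0  111100111101001→1 (0)
  1  111001111010010→1 (0)
  2  110011110100100→1 (0)
  3  100111101001000→1 (1)
  4  001111010010001→0 (0)
  5  011110100100010→0 (1)
  6  111101001000101→1 (0)
  7  111010010001010→1 (0)
  8  110100100010100→1 (0)
  9  101001000101000→1 (1)
 10  010010001010001→0 (1)
 11  100100010100011→1 (1)
 12  001000101000111→0 (0)
 13  010001010001110→0 (1)
 14  100010100011101→1 (1)
 15  000101000111011→0 (0)
 16  001010001110110→0 (0)
 17  010100011101100→0 (1)
 18  101000111011001→1 (1)
 19  010001110110011→0 (1)
 20  100011101100111→1 (1)
 21  000111011001111→0 (0)
 22  001110110011110→0 (0)
 23  011101100111100→0 (1)
 24  111011001111001→1 (0)
 25  110110011110010→1 (0)
 26  101100111100100→1 (1)
 27  011001111001001→0 (1)
 28  110011110010011→1 (0)
 29  100111100100110→1 (1)
 30  001111001001101→0 (0)
 31  011110010011010→0 (1)
 32  111100100110101→1 (0)
 33  111001001101010→1 (0)
 34  110010011010100→1 (0)
 35  100100110101000→1 (1)
 36  001001101010001→0 (0)
 37  010011010100010→0 (1)
 38  100110101000101→1 (1)
 39  001101010001011→0 (0)
 40  011010100010110→0 (1)
 41  110101000101101→1 (0)
 42  101010001011010→1 (1)
 43  010100010110101→0 (1)
 44  101000101101011→1 (1)
 45  010001011010111→0 (1)
 46  100010110101111→1 (1)
 47  000101101011111→0 (0)
 48  001011010111110→0 (0)
 49  010110101111100→0 (1)
 50  101101011111001→1 (1)
 51  011010111110011→0 (1)
 52  110101111100111→1 (0)
 53  101011111001110→1 (1)
 54  010111110011101→0 (1)
 55  101111100111011→1 (1)
 56  011111001110111→0 (1)
 57  111110011101111→1 (0)
 58  111100111011110→1 (0)
 59  111001110111100→1 (0)
 60  110011101111000→1 (0)
 61  100111011110000→1 (1)
 62  001110111100001→0 (0)
 63  011101111000010→0 (1)
 64  111011110000101→1 (0)
 65  110111100001010→1 (0)
 66  101111000010100→1 (1)
 67  011110000101001→0 (1)
 68  111100001010011→1 (0)
 69  111000010100110→1 (0)
 70  110000101001100→1 (0)
 71  100001010011000→1 (1)
 72  000010100110001→0 (0)
 73  000101001100010→0 (0)
 74  001010011000100→0 (0)
 75  010100110001000→0 (1)
 76  101001100010001→1 (1)
 77  010011000100011→0 (1)
 78  100110001000111→1 (1)
 79  001100010001111→0 (0)
 80  011000100011110→0 (1)

111100111101001000101000111011001111001001101010001011010111110011101111000010100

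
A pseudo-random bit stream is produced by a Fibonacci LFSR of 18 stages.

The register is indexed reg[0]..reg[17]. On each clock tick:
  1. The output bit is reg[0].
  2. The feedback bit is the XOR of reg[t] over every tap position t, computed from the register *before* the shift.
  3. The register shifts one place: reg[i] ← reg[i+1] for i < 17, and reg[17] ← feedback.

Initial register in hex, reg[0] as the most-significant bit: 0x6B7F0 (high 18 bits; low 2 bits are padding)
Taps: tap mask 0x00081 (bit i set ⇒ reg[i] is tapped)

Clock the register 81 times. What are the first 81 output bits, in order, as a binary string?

step | reg (before) | out | fb
   0 | 011010110111111100 | 0 | 1
   1 | 110101101111111001 | 1 | 1
   2 | 101011011111110011 | 1 | 0
   3 | 010110111111100110 | 0 | 1
   4 | 101101111111001101 | 1 | 0
   5 | 011011111110011010 | 0 | 1
   6 | 110111111100110101 | 1 | 0
   7 | 101111111001101010 | 1 | 0
   8 | 011111110011010100 | 0 | 1
   9 | 111111100110101001 | 1 | 1
  10 | 111111001101010011 | 1 | 1
  11 | 111110011010100111 | 1 | 0
  12 | 111100110101001110 | 1 | 0
  13 | 111001101010011100 | 1 | 1
  14 | 110011010100111001 | 1 | 0
  15 | 100110101001110010 | 1 | 1
  16 | 001101010011100101 | 0 | 1
  17 | 011010100111001011 | 0 | 0
  18 | 110101001110010110 | 1 | 1
  19 | 101010011100101101 | 1 | 0
  20 | 010100111001011010 | 0 | 1
  21 | 101001110010110101 | 1 | 0
  22 | 010011100101101010 | 0 | 0
  23 | 100111001011010100 | 1 | 1
  24 | 001110010110101001 | 0 | 1
  25 | 011100101101010011 | 0 | 0
  26 | 111001011010100110 | 1 | 0
  27 | 110010110101001100 | 1 | 0
  28 | 100101101010011000 | 1 | 1
  29 | 001011010100110001 | 0 | 1
  30 | 010110101001100011 | 0 | 0
  31 | 101101010011000110 | 1 | 0
  32 | 011010100110001100 | 0 | 0
  33 | 110101001100011000 | 1 | 1
  34 | 101010011000110001 | 1 | 0
  35 | 010100110001100010 | 0 | 1
  36 | 101001100011000101 | 1 | 1
  37 | 010011000110001011 | 0 | 0
  38 | 100110001100010110 | 1 | 1
  39 | 001100011000101101 | 0 | 1
  40 | 011000110001011011 | 0 | 1
  41 | 110001100010110111 | 1 | 1
  42 | 100011000101101111 | 1 | 1
  43 | 000110001011011111 | 0 | 0
  44 | 001100010110111110 | 0 | 1
  45 | 011000101101111101 | 0 | 0
  46 | 110001011011111010 | 1 | 0
  47 | 100010110111110100 | 1 | 0
  48 | 000101101111101000 | 0 | 0
  49 | 001011011111010000 | 0 | 1
  50 | 010110111110100001 | 0 | 1
  51 | 101101111101000011 | 1 | 0
  52 | 011011111010000110 | 0 | 1
  53 | 110111110100001101 | 1 | 0
  54 | 101111101000011010 | 1 | 1
  55 | 011111010000110101 | 0 | 1
  56 | 111110100001101011 | 1 | 1
  57 | 111101000011010111 | 1 | 1
  58 | 111010000110101111 | 1 | 1
  59 | 110100001101011111 | 1 | 1
  60 | 101000011010111111 | 1 | 0
  61 | 010000110101111110 | 0 | 1
  62 | 100001101011111101 | 1 | 1
  63 | 000011010111111011 | 0 | 1
  64 | 000110101111110111 | 0 | 0
  65 | 001101011111101110 | 0 | 1
  66 | 011010111111011101 | 0 | 1
  67 | 110101111110111011 | 1 | 0
  68 | 101011111101110110 | 1 | 0
  69 | 010111111011101100 | 0 | 1
  70 | 101111110111011001 | 1 | 0
  71 | 011111101110110010 | 0 | 0
  72 | 111111011101100100 | 1 | 0
  73 | 111110111011001000 | 1 | 0
  74 | 111101110110010000 | 1 | 0
  75 | 111011101100100000 | 1 | 1
  76 | 110111011001000001 | 1 | 0
  77 | 101110110010000010 | 1 | 0
  78 | 011101100100000100 | 0 | 0
  79 | 111011001000001000 | 1 | 1
  80 | 110110010000010001 | 1 | 0

011010110111111100110101001110010110101001100011000101101111101000011010111111011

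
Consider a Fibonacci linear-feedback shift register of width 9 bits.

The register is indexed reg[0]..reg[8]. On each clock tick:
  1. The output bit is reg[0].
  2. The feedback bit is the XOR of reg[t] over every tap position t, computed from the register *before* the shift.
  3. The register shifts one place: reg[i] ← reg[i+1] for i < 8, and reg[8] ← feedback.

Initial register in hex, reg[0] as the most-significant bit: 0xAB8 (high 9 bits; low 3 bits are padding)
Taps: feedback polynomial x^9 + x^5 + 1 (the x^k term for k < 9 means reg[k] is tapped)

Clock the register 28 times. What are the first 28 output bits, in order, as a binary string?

1010101111101011010000011011

k : reg_k → out_k, fb_k
0: 101010111 → 1, fb=1
1: 010101111 → 0, fb=1
2: 101011111 → 1, fb=0
3: 010111110 → 0, fb=1
4: 101111101 → 1, fb=0
5: 011111010 → 0, fb=1
6: 111110101 → 1, fb=1
7: 111101011 → 1, fb=0
8: 111010110 → 1, fb=1
9: 110101101 → 1, fb=0
10: 101011010 → 1, fb=0
11: 010110100 → 0, fb=0
12: 101101000 → 1, fb=0
13: 011010000 → 0, fb=0
14: 110100000 → 1, fb=1
15: 101000001 → 1, fb=1
16: 010000011 → 0, fb=0
17: 100000110 → 1, fb=1
18: 000001101 → 0, fb=1
19: 000011011 → 0, fb=1
20: 000110111 → 0, fb=0
21: 001101110 → 0, fb=1
22: 011011101 → 0, fb=1
23: 110111011 → 1, fb=0
24: 101110110 → 1, fb=1
25: 011101101 → 0, fb=1
26: 111011011 → 1, fb=0
27: 110110110 → 1, fb=1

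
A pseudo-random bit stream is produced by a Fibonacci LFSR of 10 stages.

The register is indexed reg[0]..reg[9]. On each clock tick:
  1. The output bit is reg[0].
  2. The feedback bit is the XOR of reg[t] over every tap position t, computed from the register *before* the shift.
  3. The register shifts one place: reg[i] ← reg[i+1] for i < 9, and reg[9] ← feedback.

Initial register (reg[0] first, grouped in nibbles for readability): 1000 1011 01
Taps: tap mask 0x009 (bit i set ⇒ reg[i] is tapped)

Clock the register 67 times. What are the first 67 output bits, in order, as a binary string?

k : reg_k → out_k, fb_k
0: 1000101101 → 1, fb=1
1: 0001011011 → 0, fb=1
2: 0010110111 → 0, fb=0
3: 0101101110 → 0, fb=1
4: 1011011101 → 1, fb=0
5: 0110111010 → 0, fb=0
6: 1101110100 → 1, fb=0
7: 1011101000 → 1, fb=0
8: 0111010000 → 0, fb=1
9: 1110100001 → 1, fb=1
10: 1101000011 → 1, fb=0
11: 1010000110 → 1, fb=1
12: 0100001101 → 0, fb=0
13: 1000011010 → 1, fb=1
14: 0000110101 → 0, fb=0
15: 0001101010 → 0, fb=1
16: 0011010101 → 0, fb=1
17: 0110101011 → 0, fb=0
18: 1101010110 → 1, fb=0
19: 1010101100 → 1, fb=1
20: 0101011001 → 0, fb=1
21: 1010110011 → 1, fb=1
22: 0101100111 → 0, fb=1
23: 1011001111 → 1, fb=0
24: 0110011110 → 0, fb=0
25: 1100111100 → 1, fb=1
26: 1001111001 → 1, fb=0
27: 0011110010 → 0, fb=1
28: 0111100101 → 0, fb=1
29: 1111001011 → 1, fb=0
30: 1110010110 → 1, fb=1
31: 1100101101 → 1, fb=1
32: 1001011011 → 1, fb=0
33: 0010110110 → 0, fb=0
34: 0101101100 → 0, fb=1
35: 1011011001 → 1, fb=0
36: 0110110010 → 0, fb=0
37: 1101100100 → 1, fb=0
38: 1011001000 → 1, fb=0
39: 0110010000 → 0, fb=0
40: 1100100000 → 1, fb=1
41: 1001000001 → 1, fb=0
42: 0010000010 → 0, fb=0
43: 0100000100 → 0, fb=0
44: 1000001000 → 1, fb=1
45: 0000010001 → 0, fb=0
46: 0000100010 → 0, fb=0
47: 0001000100 → 0, fb=1
48: 0010001001 → 0, fb=0
49: 0100010010 → 0, fb=0
50: 1000100100 → 1, fb=1
51: 0001001001 → 0, fb=1
52: 0010010011 → 0, fb=0
53: 0100100110 → 0, fb=0
54: 1001001100 → 1, fb=0
55: 0010011000 → 0, fb=0
56: 0100110000 → 0, fb=0
57: 1001100000 → 1, fb=0
58: 0011000000 → 0, fb=1
59: 0110000001 → 0, fb=0
60: 1100000010 → 1, fb=1
61: 1000000101 → 1, fb=1
62: 0000001011 → 0, fb=0
63: 0000010110 → 0, fb=0
64: 0000101100 → 0, fb=0
65: 0001011000 → 0, fb=1
66: 0010110001 → 0, fb=0

1000101101110100001101010110011110010110110010000010001001001100000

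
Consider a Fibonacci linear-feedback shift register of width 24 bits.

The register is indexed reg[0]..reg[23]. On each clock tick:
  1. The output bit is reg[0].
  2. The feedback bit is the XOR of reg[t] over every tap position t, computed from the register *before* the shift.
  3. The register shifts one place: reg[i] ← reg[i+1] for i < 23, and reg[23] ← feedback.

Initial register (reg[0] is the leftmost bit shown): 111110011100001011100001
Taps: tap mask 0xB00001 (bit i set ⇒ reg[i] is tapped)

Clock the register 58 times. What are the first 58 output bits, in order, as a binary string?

k : reg_k → out_k, fb_k
0: 111110011100001011100001 → 1, fb=0
1: 111100111000010111000010 → 1, fb=1
2: 111001110000101110000101 → 1, fb=1
3: 110011100001011100001011 → 1, fb=1
4: 100111000010111000010111 → 1, fb=1
5: 001110000101110000101111 → 0, fb=1
6: 011100001011100001011111 → 0, fb=1
7: 111000010111000010111111 → 1, fb=0
8: 110000101110000101111110 → 1, fb=1
9: 100001011100001011111101 → 1, fb=0
10: 000010111000010111111010 → 0, fb=1
11: 000101110000101111110101 → 0, fb=0
12: 001011100001011111101010 → 0, fb=1
13: 010111000010111111010101 → 0, fb=0
14: 101110000101111110101010 → 1, fb=0
15: 011100001011111101010100 → 0, fb=1
16: 111000010111111010101001 → 1, fb=1
17: 110000101111110101010011 → 1, fb=0
18: 100001011111101010100110 → 1, fb=0
19: 000010111111010101001100 → 0, fb=0
20: 000101111110101010011000 → 0, fb=1
21: 001011111101010100110001 → 0, fb=1
22: 010111111010101001100011 → 0, fb=1
23: 101111110101010011000111 → 1, fb=1
24: 011111101010100110001111 → 0, fb=1
25: 111111010101001100011111 → 1, fb=0
26: 111110101010011000111110 → 1, fb=1
27: 111101010100110001111101 → 1, fb=0
28: 111010101001100011111010 → 1, fb=0
29: 110101010011000111110100 → 1, fb=0
30: 101010100110001111101000 → 1, fb=0
31: 010101001100011111010000 → 0, fb=0
32: 101010011000111110100000 → 1, fb=1
33: 010100110001111101000001 → 0, fb=1
34: 101001100011111010000011 → 1, fb=0
35: 010011000111110100000110 → 0, fb=1
36: 100110001111101000001101 → 1, fb=0
37: 001100011111010000011010 → 0, fb=1
38: 011000111110100000110101 → 0, fb=0
39: 110001111101000001101010 → 1, fb=0
40: 100011111010000011010100 → 1, fb=0
41: 000111110100000110101000 → 0, fb=1
42: 001111101000001101010001 → 0, fb=1
43: 011111010000011010100011 → 0, fb=1
44: 111110100000110101000111 → 1, fb=1
45: 111101000001101010001111 → 1, fb=0
46: 111010000011010100011110 → 1, fb=1
47: 110100000110101000111101 → 1, fb=0
48: 101000001101010001111010 → 1, fb=0
49: 010000011010100011110100 → 0, fb=1
50: 100000110101000111101001 → 1, fb=1
51: 000001101010001111010011 → 0, fb=1
52: 000011010100011110100111 → 0, fb=0
53: 000110101000111101001110 → 0, fb=0
54: 001101010001111010011100 → 0, fb=0
55: 011010100011110100111000 → 0, fb=1
56: 110101000111101001110001 → 1, fb=0
57: 101010001111010011100010 → 1, fb=1

1111100111000010111000010111111010101001100011111010000011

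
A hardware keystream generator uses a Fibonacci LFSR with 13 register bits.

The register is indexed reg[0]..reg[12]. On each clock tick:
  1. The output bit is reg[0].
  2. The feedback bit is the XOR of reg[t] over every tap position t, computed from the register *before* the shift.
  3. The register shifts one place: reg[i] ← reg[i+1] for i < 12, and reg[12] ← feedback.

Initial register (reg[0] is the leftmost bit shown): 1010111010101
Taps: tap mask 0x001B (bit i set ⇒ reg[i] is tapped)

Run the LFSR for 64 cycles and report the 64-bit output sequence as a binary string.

step | reg (before) | out | fb
   0 | 1010111010101 | 1 | 0
   1 | 0101110101010 | 0 | 1
   2 | 1011101010101 | 1 | 1
   3 | 0111010101011 | 0 | 0
   4 | 1110101010110 | 1 | 1
   5 | 1101010101101 | 1 | 1
   6 | 1010101011011 | 1 | 0
   7 | 0101010110110 | 0 | 0
   8 | 1010101101100 | 1 | 0
   9 | 0101011011000 | 0 | 0
  10 | 1010110110000 | 1 | 0
  11 | 0101101100000 | 0 | 1
  12 | 1011011000001 | 1 | 0
  13 | 0110110000010 | 0 | 0
  14 | 1101100000100 | 1 | 0
  15 | 1011000001000 | 1 | 0
  16 | 0110000010000 | 0 | 1
  17 | 1100000100001 | 1 | 0
  18 | 1000001000010 | 1 | 1
  19 | 0000010000101 | 0 | 0
  20 | 0000100001010 | 0 | 1
  21 | 0001000010101 | 0 | 1
  22 | 0010000101011 | 0 | 0
  23 | 0100001010110 | 0 | 1
  24 | 1000010101101 | 1 | 1
  25 | 0000101011011 | 0 | 1
  26 | 0001010110111 | 0 | 1
  27 | 0010101101111 | 0 | 1
  28 | 0101011011111 | 0 | 0
  29 | 1010110111110 | 1 | 0
  30 | 0101101111100 | 0 | 1
  31 | 1011011111001 | 1 | 0
  32 | 0110111110010 | 0 | 0
  33 | 1101111100100 | 1 | 0
  34 | 1011111001000 | 1 | 1
  35 | 0111110010001 | 0 | 1
  36 | 1111100100011 | 1 | 0
  37 | 1111001000110 | 1 | 1
  38 | 1110010001101 | 1 | 0
  39 | 1100100011010 | 1 | 1
  40 | 1001000110101 | 1 | 0
  41 | 0010001101010 | 0 | 0
  42 | 0100011010100 | 0 | 1
  43 | 1000110101001 | 1 | 0
  44 | 0001101010010 | 0 | 0
  45 | 0011010100100 | 0 | 1
  46 | 0110101001001 | 0 | 0
  47 | 1101010010010 | 1 | 1
  48 | 1010100100101 | 1 | 0
  49 | 0101001001010 | 0 | 0
  50 | 1010010010100 | 1 | 1
  51 | 0100100101001 | 0 | 0
  52 | 1001001010010 | 1 | 0
  53 | 0010010100100 | 0 | 0
  54 | 0100101001000 | 0 | 0
  55 | 1001010010000 | 1 | 0
  56 | 0010100100000 | 0 | 1
  57 | 0101001000001 | 0 | 0
  58 | 1010010000010 | 1 | 1
  59 | 0100100000101 | 0 | 0
  60 | 1001000001010 | 1 | 0
  61 | 0010000010100 | 0 | 0
  62 | 0100000101000 | 0 | 1
  63 | 1000001010001 | 1 | 1

1010111010101011011000001000010101101111100100011010100100101001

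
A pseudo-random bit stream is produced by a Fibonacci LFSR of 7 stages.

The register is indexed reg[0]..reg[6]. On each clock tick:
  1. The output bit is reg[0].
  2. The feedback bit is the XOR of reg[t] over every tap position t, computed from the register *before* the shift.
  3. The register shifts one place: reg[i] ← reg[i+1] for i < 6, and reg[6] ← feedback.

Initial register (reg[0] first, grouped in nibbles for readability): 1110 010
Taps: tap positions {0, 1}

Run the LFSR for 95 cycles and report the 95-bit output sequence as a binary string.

k : reg_k → out_k, fb_k
0: 1110010 → 1, fb=0
1: 1100100 → 1, fb=0
2: 1001000 → 1, fb=1
3: 0010001 → 0, fb=0
4: 0100010 → 0, fb=1
5: 1000101 → 1, fb=1
6: 0001011 → 0, fb=0
7: 0010110 → 0, fb=0
8: 0101100 → 0, fb=1
9: 1011001 → 1, fb=1
10: 0110011 → 0, fb=1
11: 1100111 → 1, fb=0
12: 1001110 → 1, fb=1
13: 0011101 → 0, fb=0
14: 0111010 → 0, fb=1
15: 1110101 → 1, fb=0
16: 1101010 → 1, fb=0
17: 1010100 → 1, fb=1
18: 0101001 → 0, fb=1
19: 1010011 → 1, fb=1
20: 0100111 → 0, fb=1
21: 1001111 → 1, fb=1
22: 0011111 → 0, fb=0
23: 0111110 → 0, fb=1
24: 1111101 → 1, fb=0
25: 1111010 → 1, fb=0
26: 1110100 → 1, fb=0
27: 1101000 → 1, fb=0
28: 1010000 → 1, fb=1
29: 0100001 → 0, fb=1
30: 1000011 → 1, fb=1
31: 0000111 → 0, fb=0
32: 0001110 → 0, fb=0
33: 0011100 → 0, fb=0
34: 0111000 → 0, fb=1
35: 1110001 → 1, fb=0
36: 1100010 → 1, fb=0
37: 1000100 → 1, fb=1
38: 0001001 → 0, fb=0
39: 0010010 → 0, fb=0
40: 0100100 → 0, fb=1
41: 1001001 → 1, fb=1
42: 0010011 → 0, fb=0
43: 0100110 → 0, fb=1
44: 1001101 → 1, fb=1
45: 0011011 → 0, fb=0
46: 0110110 → 0, fb=1
47: 1101101 → 1, fb=0
48: 1011010 → 1, fb=1
49: 0110101 → 0, fb=1
50: 1101011 → 1, fb=0
51: 1010110 → 1, fb=1
52: 0101101 → 0, fb=1
53: 1011011 → 1, fb=1
54: 0110111 → 0, fb=1
55: 1101111 → 1, fb=0
56: 1011110 → 1, fb=1
57: 0111101 → 0, fb=1
58: 1111011 → 1, fb=0
59: 1110110 → 1, fb=0
60: 1101100 → 1, fb=0
61: 1011000 → 1, fb=1
62: 0110001 → 0, fb=1
63: 1100011 → 1, fb=0
64: 1000110 → 1, fb=1
65: 0001101 → 0, fb=0
66: 0011010 → 0, fb=0
67: 0110100 → 0, fb=1
68: 1101001 → 1, fb=0
69: 1010010 → 1, fb=1
70: 0100101 → 0, fb=1
71: 1001011 → 1, fb=1
72: 0010111 → 0, fb=0
73: 0101110 → 0, fb=1
74: 1011101 → 1, fb=1
75: 0111011 → 0, fb=1
76: 1110111 → 1, fb=0
77: 1101110 → 1, fb=0
78: 1011100 → 1, fb=1
79: 0111001 → 0, fb=1
80: 1110011 → 1, fb=0
81: 1100110 → 1, fb=0
82: 1001100 → 1, fb=1
83: 0011001 → 0, fb=0
84: 0110010 → 0, fb=1
85: 1100101 → 1, fb=0
86: 1001010 → 1, fb=1
87: 0010101 → 0, fb=0
88: 0101010 → 0, fb=1
89: 1010101 → 1, fb=1
90: 0101011 → 0, fb=1
91: 1010111 → 1, fb=1
92: 0101111 → 0, fb=1
93: 1011111 → 1, fb=1
94: 0111111 → 0, fb=1

11100100010110011101010011111010000111000100100110110101101111011000110100101110111001100101010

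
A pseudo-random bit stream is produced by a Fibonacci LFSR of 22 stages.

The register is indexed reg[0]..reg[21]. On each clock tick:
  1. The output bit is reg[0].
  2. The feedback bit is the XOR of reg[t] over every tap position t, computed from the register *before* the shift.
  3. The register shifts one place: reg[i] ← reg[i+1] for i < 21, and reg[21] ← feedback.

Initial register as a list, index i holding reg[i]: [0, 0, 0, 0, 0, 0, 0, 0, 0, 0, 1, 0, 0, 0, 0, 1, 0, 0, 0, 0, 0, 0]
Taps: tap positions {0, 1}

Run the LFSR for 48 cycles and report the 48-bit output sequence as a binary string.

step | reg (before) | out | fb
   0 | 0000000000100001000000 | 0 | 0
   1 | 0000000001000010000000 | 0 | 0
   2 | 0000000010000100000000 | 0 | 0
   3 | 0000000100001000000000 | 0 | 0
   4 | 0000001000010000000000 | 0 | 0
   5 | 0000010000100000000000 | 0 | 0
   6 | 0000100001000000000000 | 0 | 0
   7 | 0001000010000000000000 | 0 | 0
   8 | 0010000100000000000000 | 0 | 0
   9 | 0100001000000000000000 | 0 | 1
  10 | 1000010000000000000001 | 1 | 1
  11 | 0000100000000000000011 | 0 | 0
  12 | 0001000000000000000110 | 0 | 0
  13 | 0010000000000000001100 | 0 | 0
  14 | 0100000000000000011000 | 0 | 1
  15 | 1000000000000000110001 | 1 | 1
  16 | 0000000000000001100011 | 0 | 0
  17 | 0000000000000011000110 | 0 | 0
  18 | 0000000000000110001100 | 0 | 0
  19 | 0000000000001100011000 | 0 | 0
  20 | 0000000000011000110000 | 0 | 0
  21 | 0000000000110001100000 | 0 | 0
  22 | 0000000001100011000000 | 0 | 0
  23 | 0000000011000110000000 | 0 | 0
  24 | 0000000110001100000000 | 0 | 0
  25 | 0000001100011000000000 | 0 | 0
  26 | 0000011000110000000000 | 0 | 0
  27 | 0000110001100000000000 | 0 | 0
  28 | 0001100011000000000000 | 0 | 0
  29 | 0011000110000000000000 | 0 | 0
  30 | 0110001100000000000000 | 0 | 1
  31 | 1100011000000000000001 | 1 | 0
  32 | 1000110000000000000010 | 1 | 1
  33 | 0001100000000000000101 | 0 | 0
  34 | 0011000000000000001010 | 0 | 0
  35 | 0110000000000000010100 | 0 | 1
  36 | 1100000000000000101001 | 1 | 0
  37 | 1000000000000001010010 | 1 | 1
  38 | 0000000000000010100101 | 0 | 0
  39 | 0000000000000101001010 | 0 | 0
  40 | 0000000000001010010100 | 0 | 0
  41 | 0000000000010100101000 | 0 | 0
  42 | 0000000000101001010000 | 0 | 0
  43 | 0000000001010010100000 | 0 | 0
  44 | 0000000010100101000000 | 0 | 0
  45 | 0000000101001010000000 | 0 | 0
  46 | 0000001010010100000000 | 0 | 0
  47 | 0000010100101000000000 | 0 | 0

000000000010000100000000000000011000110000000000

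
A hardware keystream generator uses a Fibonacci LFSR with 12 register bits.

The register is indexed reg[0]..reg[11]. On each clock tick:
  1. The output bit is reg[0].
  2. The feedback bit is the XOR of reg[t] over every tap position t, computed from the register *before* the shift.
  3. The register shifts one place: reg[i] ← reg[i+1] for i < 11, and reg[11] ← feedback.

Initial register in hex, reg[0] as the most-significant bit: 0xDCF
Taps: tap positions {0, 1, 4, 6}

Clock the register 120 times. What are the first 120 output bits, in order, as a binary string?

110111001111100101001100110000101001110010010100100111010011001110001000111000101111101101100110001001000001001010011011

k : reg_k → out_k, fb_k
0: 110111001111 → 1, fb=1
1: 101110011111 → 1, fb=0
2: 011100111110 → 0, fb=0
3: 111001111100 → 1, fb=1
4: 110011111001 → 1, fb=0
5: 100111110010 → 1, fb=1
6: 001111100101 → 0, fb=0
7: 011111001010 → 0, fb=0
8: 111110010100 → 1, fb=1
9: 111100101001 → 1, fb=1
10: 111001010011 → 1, fb=0
11: 110010100110 → 1, fb=0
12: 100101001100 → 1, fb=1
13: 001010011001 → 0, fb=1
14: 010100110011 → 0, fb=0
15: 101001100110 → 1, fb=0
16: 010011001100 → 0, fb=0
17: 100110011000 → 1, fb=0
18: 001100110000 → 0, fb=1
19: 011001100001 → 0, fb=0
20: 110011000010 → 1, fb=1
21: 100110000101 → 1, fb=0
22: 001100001010 → 0, fb=0
23: 011000010100 → 0, fb=1
24: 110000101001 → 1, fb=1
25: 100001010011 → 1, fb=1
26: 000010100111 → 0, fb=0
27: 000101001110 → 0, fb=0
28: 001010011100 → 0, fb=1
29: 010100111001 → 0, fb=0
30: 101001110010 → 1, fb=0
31: 010011100100 → 0, fb=1
32: 100111001001 → 1, fb=0
33: 001110010010 → 0, fb=1
34: 011100100101 → 0, fb=0
35: 111001001010 → 1, fb=0
36: 110010010100 → 1, fb=1
37: 100100101001 → 1, fb=0
38: 001001010010 → 0, fb=0
39: 010010100100 → 0, fb=1
40: 100101001001 → 1, fb=1
41: 001010010011 → 0, fb=1
42: 010100100111 → 0, fb=0
43: 101001001110 → 1, fb=1
44: 010010011101 → 0, fb=0
45: 100100111010 → 1, fb=0
46: 001001110100 → 0, fb=1
47: 010011101001 → 0, fb=1
48: 100111010011 → 1, fb=0
49: 001110100110 → 0, fb=0
50: 011101001100 → 0, fb=1
51: 111010011001 → 1, fb=1
52: 110100110011 → 1, fb=1
53: 101001100111 → 1, fb=0
54: 010011001110 → 0, fb=0
55: 100110011100 → 1, fb=0
56: 001100111000 → 0, fb=1
57: 011001110001 → 0, fb=0
58: 110011100010 → 1, fb=0
59: 100111000100 → 1, fb=0
60: 001110001000 → 0, fb=1
61: 011100010001 → 0, fb=1
62: 111000100011 → 1, fb=1
63: 110001000111 → 1, fb=0
64: 100010001110 → 1, fb=0
65: 000100011100 → 0, fb=0
66: 001000111000 → 0, fb=1
67: 010001110001 → 0, fb=0
68: 100011100010 → 1, fb=1
69: 000111000101 → 0, fb=1
70: 001110001011 → 0, fb=1
71: 011100010111 → 0, fb=1
72: 111000101111 → 1, fb=1
73: 110001011111 → 1, fb=0
74: 100010111110 → 1, fb=1
75: 000101111101 → 0, fb=1
76: 001011111011 → 0, fb=0
77: 010111110110 → 0, fb=1
78: 101111101101 → 1, fb=1
79: 011111011011 → 0, fb=0
80: 111110110110 → 1, fb=0
81: 111101101100 → 1, fb=1
82: 111011011001 → 1, fb=1
83: 110110110011 → 1, fb=0
84: 101101100110 → 1, fb=0
85: 011011001100 → 0, fb=0
86: 110110011000 → 1, fb=1
87: 101100110001 → 1, fb=0
88: 011001100010 → 0, fb=0
89: 110011000100 → 1, fb=1
90: 100110001001 → 1, fb=0
91: 001100010010 → 0, fb=0
92: 011000100100 → 0, fb=0
93: 110001001000 → 1, fb=0
94: 100010010000 → 1, fb=0
95: 000100100000 → 0, fb=1
96: 001001000001 → 0, fb=0
97: 010010000010 → 0, fb=0
98: 100100000100 → 1, fb=1
99: 001000001001 → 0, fb=0
100: 010000010010 → 0, fb=1
101: 100000100101 → 1, fb=0
102: 000001001010 → 0, fb=0
103: 000010010100 → 0, fb=1
104: 000100101001 → 0, fb=1
105: 001001010011 → 0, fb=0
106: 010010100110 → 0, fb=1
107: 100101001101 → 1, fb=1
108: 001010011011 → 0, fb=1
109: 010100110111 → 0, fb=0
110: 101001101110 → 1, fb=0
111: 010011011100 → 0, fb=0
112: 100110111000 → 1, fb=1
113: 001101110001 → 0, fb=1
114: 011011100011 → 0, fb=1
115: 110111000111 → 1, fb=1
116: 101110001111 → 1, fb=0
117: 011100011110 → 0, fb=1
118: 111000111101 → 1, fb=1
119: 110001111011 → 1, fb=1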